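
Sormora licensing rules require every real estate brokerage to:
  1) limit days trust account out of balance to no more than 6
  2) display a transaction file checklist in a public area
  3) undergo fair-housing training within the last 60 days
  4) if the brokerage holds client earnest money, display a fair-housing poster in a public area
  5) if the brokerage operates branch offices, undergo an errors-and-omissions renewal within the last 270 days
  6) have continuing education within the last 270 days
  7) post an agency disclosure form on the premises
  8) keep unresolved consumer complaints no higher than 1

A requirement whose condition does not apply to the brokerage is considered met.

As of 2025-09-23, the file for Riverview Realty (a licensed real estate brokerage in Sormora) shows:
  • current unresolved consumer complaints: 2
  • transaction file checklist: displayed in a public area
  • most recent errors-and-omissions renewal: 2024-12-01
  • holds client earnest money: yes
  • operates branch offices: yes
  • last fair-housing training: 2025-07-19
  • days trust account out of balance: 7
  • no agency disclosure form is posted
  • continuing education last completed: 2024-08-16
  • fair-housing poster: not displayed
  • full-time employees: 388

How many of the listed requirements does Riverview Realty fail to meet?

7

1. days trust account out of balance 7 > 6 → not met
2. transaction file checklist present → met
3. fair-housing training 66 days ago vs limit 60 → not met
4. condition 'holds client earnest money' holds; fair-housing poster absent → not met
5. condition 'operates branch offices' holds; errors-and-omissions renewal 296 days ago vs limit 270 → not met
6. continuing education 403 days ago vs limit 270 → not met
7. agency disclosure form absent → not met
8. unresolved consumer complaints 2 > 1 → not met
Not met: 7 of 8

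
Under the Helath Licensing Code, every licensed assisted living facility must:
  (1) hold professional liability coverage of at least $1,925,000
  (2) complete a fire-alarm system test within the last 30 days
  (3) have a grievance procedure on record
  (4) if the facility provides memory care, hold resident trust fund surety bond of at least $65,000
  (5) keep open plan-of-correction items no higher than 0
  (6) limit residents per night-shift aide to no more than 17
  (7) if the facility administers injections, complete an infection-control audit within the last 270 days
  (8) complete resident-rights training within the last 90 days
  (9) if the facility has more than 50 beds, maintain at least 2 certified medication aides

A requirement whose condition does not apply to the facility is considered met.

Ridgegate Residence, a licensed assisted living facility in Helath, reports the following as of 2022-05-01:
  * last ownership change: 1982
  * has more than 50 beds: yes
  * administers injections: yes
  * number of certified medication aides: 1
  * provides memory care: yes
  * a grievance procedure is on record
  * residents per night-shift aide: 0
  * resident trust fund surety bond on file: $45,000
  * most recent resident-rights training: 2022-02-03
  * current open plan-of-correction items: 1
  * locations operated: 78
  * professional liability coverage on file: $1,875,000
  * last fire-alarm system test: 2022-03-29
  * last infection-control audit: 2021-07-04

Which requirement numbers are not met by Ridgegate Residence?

1. professional liability coverage $1,875,000 < $1,925,000 → not met
2. fire-alarm system test 33 days ago vs limit 30 → not met
3. grievance procedure present → met
4. condition 'provides memory care' holds; resident trust fund surety bond $45,000 < $65,000 → not met
5. open plan-of-correction items 1 > 0 → not met
6. residents per night-shift aide 0 ≤ 17 → met
7. condition 'administers injections' holds; infection-control audit 301 days ago vs limit 270 → not met
8. resident-rights training 87 days ago vs limit 90 → met
9. condition 'has more than 50 beds' holds; certified medication aides 1 < 2 → not met
Not met: 1, 2, 4, 5, 7, 9

1, 2, 4, 5, 7, 9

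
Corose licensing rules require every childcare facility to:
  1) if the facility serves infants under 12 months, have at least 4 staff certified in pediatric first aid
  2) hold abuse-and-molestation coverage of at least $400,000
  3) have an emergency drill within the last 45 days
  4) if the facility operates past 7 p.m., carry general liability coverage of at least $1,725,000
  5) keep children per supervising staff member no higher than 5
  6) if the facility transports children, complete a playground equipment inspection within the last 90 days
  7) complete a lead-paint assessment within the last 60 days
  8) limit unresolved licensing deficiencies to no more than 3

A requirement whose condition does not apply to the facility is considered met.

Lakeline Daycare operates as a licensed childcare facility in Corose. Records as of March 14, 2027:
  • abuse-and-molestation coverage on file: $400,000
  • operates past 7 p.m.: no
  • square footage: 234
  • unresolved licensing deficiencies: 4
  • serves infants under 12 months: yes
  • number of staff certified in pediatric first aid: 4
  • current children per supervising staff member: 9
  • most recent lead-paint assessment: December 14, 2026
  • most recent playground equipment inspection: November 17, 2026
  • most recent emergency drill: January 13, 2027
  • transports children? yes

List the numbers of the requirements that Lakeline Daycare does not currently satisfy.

3, 5, 6, 7, 8

1. condition 'serves infants under 12 months' holds; staff certified in pediatric first aid 4 ≥ 4 → met
2. abuse-and-molestation coverage $400,000 ≥ $400,000 → met
3. emergency drill 60 days ago vs limit 45 → not met
4. condition 'operates past 7 p.m.' does not hold → requirement n/a → met
5. children per supervising staff member 9 > 5 → not met
6. condition 'transports children' holds; playground equipment inspection 117 days ago vs limit 90 → not met
7. lead-paint assessment 90 days ago vs limit 60 → not met
8. unresolved licensing deficiencies 4 > 3 → not met
Not met: 3, 5, 6, 7, 8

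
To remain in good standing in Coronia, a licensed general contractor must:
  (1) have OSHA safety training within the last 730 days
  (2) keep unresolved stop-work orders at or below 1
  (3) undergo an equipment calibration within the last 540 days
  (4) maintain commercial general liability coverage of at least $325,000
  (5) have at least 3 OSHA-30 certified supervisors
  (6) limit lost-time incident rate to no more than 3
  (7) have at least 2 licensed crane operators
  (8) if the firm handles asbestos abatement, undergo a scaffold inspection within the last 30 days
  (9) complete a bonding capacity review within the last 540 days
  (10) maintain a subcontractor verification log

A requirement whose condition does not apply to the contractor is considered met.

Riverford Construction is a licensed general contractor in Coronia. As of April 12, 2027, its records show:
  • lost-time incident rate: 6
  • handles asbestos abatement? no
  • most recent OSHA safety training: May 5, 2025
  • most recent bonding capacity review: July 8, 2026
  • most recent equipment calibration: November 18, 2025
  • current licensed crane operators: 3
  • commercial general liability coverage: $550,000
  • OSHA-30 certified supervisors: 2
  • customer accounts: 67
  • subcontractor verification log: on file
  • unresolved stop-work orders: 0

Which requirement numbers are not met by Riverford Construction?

1. OSHA safety training 707 days ago vs limit 730 → met
2. unresolved stop-work orders 0 ≤ 1 → met
3. equipment calibration 510 days ago vs limit 540 → met
4. commercial general liability coverage $550,000 ≥ $325,000 → met
5. OSHA-30 certified supervisors 2 < 3 → not met
6. lost-time incident rate 6 > 3 → not met
7. licensed crane operators 3 ≥ 2 → met
8. condition 'handles asbestos abatement' does not hold → requirement n/a → met
9. bonding capacity review 278 days ago vs limit 540 → met
10. subcontractor verification log present → met
Not met: 5, 6

5, 6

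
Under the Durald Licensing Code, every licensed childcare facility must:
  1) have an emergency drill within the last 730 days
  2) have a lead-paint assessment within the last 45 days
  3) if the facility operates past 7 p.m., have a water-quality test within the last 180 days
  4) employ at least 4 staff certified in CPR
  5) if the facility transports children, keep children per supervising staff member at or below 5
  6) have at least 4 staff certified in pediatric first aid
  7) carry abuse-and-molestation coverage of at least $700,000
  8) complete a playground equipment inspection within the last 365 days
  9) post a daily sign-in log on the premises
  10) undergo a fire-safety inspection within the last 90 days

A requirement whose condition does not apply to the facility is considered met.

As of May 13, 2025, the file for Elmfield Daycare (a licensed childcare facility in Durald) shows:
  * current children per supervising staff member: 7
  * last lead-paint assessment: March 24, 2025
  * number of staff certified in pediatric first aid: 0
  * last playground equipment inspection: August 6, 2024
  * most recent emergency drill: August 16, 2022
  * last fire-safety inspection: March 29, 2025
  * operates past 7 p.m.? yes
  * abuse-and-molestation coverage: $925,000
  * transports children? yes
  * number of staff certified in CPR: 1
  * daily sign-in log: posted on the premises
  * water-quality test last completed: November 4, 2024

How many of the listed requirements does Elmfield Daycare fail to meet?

1. emergency drill 1001 days ago vs limit 730 → not met
2. lead-paint assessment 50 days ago vs limit 45 → not met
3. condition 'operates past 7 p.m.' holds; water-quality test 190 days ago vs limit 180 → not met
4. staff certified in CPR 1 < 4 → not met
5. condition 'transports children' holds; children per supervising staff member 7 > 5 → not met
6. staff certified in pediatric first aid 0 < 4 → not met
7. abuse-and-molestation coverage $925,000 ≥ $700,000 → met
8. playground equipment inspection 280 days ago vs limit 365 → met
9. daily sign-in log present → met
10. fire-safety inspection 45 days ago vs limit 90 → met
Not met: 6 of 10

6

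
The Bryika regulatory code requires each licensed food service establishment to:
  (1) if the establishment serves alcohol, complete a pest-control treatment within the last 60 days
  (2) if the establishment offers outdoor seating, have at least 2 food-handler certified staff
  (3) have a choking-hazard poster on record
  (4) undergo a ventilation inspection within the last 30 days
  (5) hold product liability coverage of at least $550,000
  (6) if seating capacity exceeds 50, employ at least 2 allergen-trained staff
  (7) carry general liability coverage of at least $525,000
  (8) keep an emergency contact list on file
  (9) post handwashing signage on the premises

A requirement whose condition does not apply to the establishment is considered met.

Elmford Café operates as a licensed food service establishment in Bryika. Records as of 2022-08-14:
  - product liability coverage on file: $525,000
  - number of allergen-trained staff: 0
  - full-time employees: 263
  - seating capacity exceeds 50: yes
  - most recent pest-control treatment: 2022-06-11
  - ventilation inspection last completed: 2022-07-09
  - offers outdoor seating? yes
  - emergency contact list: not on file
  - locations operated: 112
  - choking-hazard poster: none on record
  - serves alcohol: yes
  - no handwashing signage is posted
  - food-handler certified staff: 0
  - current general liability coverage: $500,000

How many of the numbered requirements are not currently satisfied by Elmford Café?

9

1. condition 'serves alcohol' holds; pest-control treatment 64 days ago vs limit 60 → not met
2. condition 'offers outdoor seating' holds; food-handler certified staff 0 < 2 → not met
3. choking-hazard poster absent → not met
4. ventilation inspection 36 days ago vs limit 30 → not met
5. product liability coverage $525,000 < $550,000 → not met
6. condition 'seating capacity exceeds 50' holds; allergen-trained staff 0 < 2 → not met
7. general liability coverage $500,000 < $525,000 → not met
8. emergency contact list absent → not met
9. handwashing signage absent → not met
Not met: 9 of 9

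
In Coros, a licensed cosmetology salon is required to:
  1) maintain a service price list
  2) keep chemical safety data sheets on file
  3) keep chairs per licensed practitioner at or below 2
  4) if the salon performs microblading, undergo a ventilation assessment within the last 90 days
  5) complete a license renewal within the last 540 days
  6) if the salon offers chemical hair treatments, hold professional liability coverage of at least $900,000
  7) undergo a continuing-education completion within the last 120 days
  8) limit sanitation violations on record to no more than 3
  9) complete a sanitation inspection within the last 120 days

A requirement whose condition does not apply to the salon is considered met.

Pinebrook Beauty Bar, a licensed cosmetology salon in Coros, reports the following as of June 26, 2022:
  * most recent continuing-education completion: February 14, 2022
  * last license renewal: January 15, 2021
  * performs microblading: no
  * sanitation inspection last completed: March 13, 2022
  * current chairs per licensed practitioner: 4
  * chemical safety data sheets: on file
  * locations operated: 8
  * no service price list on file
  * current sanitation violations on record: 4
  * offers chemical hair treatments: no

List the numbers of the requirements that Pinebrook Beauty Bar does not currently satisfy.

1. service price list absent → not met
2. chemical safety data sheets present → met
3. chairs per licensed practitioner 4 > 2 → not met
4. condition 'performs microblading' does not hold → requirement n/a → met
5. license renewal 527 days ago vs limit 540 → met
6. condition 'offers chemical hair treatments' does not hold → requirement n/a → met
7. continuing-education completion 132 days ago vs limit 120 → not met
8. sanitation violations on record 4 > 3 → not met
9. sanitation inspection 105 days ago vs limit 120 → met
Not met: 1, 3, 7, 8

1, 3, 7, 8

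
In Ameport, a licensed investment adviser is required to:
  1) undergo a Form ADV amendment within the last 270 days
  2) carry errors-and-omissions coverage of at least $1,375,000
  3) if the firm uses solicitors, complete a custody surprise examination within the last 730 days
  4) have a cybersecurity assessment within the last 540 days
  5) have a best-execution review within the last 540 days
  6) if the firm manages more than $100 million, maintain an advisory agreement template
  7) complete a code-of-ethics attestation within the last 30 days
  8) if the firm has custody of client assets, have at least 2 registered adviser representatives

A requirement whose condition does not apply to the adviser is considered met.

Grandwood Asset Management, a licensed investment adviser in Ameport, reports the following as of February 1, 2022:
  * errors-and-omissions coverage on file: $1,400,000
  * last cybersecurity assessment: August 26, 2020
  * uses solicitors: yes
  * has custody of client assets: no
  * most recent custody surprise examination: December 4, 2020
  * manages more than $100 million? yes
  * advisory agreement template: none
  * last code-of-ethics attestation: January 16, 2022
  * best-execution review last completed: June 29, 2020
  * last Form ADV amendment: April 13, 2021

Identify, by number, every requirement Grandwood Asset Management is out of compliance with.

1, 5, 6

1. Form ADV amendment 294 days ago vs limit 270 → not met
2. errors-and-omissions coverage $1,400,000 ≥ $1,375,000 → met
3. condition 'uses solicitors' holds; custody surprise examination 424 days ago vs limit 730 → met
4. cybersecurity assessment 524 days ago vs limit 540 → met
5. best-execution review 582 days ago vs limit 540 → not met
6. condition 'manages more than $100 million' holds; advisory agreement template absent → not met
7. code-of-ethics attestation 16 days ago vs limit 30 → met
8. condition 'has custody of client assets' does not hold → requirement n/a → met
Not met: 1, 5, 6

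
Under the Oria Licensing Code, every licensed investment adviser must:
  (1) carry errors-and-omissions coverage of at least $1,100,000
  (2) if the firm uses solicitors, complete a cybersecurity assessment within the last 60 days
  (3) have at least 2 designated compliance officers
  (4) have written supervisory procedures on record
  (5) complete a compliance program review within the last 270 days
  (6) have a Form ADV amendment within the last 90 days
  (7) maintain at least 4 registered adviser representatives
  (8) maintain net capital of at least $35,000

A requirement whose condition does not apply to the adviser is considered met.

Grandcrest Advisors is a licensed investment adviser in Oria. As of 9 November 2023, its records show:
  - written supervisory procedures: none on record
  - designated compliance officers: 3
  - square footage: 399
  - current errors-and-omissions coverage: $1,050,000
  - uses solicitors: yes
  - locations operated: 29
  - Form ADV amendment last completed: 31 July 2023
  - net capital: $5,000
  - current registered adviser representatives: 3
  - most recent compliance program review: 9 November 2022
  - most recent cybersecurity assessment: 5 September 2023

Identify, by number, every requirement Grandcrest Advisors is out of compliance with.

1, 2, 4, 5, 6, 7, 8

1. errors-and-omissions coverage $1,050,000 < $1,100,000 → not met
2. condition 'uses solicitors' holds; cybersecurity assessment 65 days ago vs limit 60 → not met
3. designated compliance officers 3 ≥ 2 → met
4. written supervisory procedures absent → not met
5. compliance program review 365 days ago vs limit 270 → not met
6. Form ADV amendment 101 days ago vs limit 90 → not met
7. registered adviser representatives 3 < 4 → not met
8. net capital $5,000 < $35,000 → not met
Not met: 1, 2, 4, 5, 6, 7, 8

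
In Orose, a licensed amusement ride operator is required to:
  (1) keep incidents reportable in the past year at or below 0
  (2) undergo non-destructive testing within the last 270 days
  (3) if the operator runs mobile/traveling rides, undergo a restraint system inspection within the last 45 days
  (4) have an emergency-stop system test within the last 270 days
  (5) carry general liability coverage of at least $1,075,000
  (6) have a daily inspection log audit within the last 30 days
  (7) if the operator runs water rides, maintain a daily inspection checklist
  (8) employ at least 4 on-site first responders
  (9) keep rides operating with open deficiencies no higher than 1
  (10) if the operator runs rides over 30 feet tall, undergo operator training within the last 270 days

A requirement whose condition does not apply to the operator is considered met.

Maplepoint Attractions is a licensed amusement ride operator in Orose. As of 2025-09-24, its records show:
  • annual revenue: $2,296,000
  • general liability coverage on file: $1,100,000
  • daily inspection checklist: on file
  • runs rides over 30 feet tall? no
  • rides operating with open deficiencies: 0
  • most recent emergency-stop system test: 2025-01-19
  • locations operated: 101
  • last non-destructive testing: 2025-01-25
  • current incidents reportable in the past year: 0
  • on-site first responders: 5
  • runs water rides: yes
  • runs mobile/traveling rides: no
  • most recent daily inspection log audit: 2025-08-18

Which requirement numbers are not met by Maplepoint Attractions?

6

1. incidents reportable in the past year 0 ≤ 0 → met
2. non-destructive testing 242 days ago vs limit 270 → met
3. condition 'runs mobile/traveling rides' does not hold → requirement n/a → met
4. emergency-stop system test 248 days ago vs limit 270 → met
5. general liability coverage $1,100,000 ≥ $1,075,000 → met
6. daily inspection log audit 37 days ago vs limit 30 → not met
7. condition 'runs water rides' holds; daily inspection checklist present → met
8. on-site first responders 5 ≥ 4 → met
9. rides operating with open deficiencies 0 ≤ 1 → met
10. condition 'runs rides over 30 feet tall' does not hold → requirement n/a → met
Not met: 6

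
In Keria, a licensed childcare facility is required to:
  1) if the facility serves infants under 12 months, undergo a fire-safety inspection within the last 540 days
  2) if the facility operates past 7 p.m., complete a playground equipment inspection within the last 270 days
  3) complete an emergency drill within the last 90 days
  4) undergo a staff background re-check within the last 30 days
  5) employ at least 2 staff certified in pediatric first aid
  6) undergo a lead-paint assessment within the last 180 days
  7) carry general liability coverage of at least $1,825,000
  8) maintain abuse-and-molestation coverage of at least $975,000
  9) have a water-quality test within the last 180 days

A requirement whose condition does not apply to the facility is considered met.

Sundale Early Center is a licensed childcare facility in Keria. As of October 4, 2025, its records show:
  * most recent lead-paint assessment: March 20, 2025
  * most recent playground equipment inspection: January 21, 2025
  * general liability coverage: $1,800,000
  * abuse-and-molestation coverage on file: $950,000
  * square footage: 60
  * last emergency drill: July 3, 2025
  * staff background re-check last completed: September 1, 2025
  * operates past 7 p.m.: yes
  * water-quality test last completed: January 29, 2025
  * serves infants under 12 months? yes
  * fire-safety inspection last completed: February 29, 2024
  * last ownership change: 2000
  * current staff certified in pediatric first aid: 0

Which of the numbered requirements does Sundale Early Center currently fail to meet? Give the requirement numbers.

1. condition 'serves infants under 12 months' holds; fire-safety inspection 583 days ago vs limit 540 → not met
2. condition 'operates past 7 p.m.' holds; playground equipment inspection 256 days ago vs limit 270 → met
3. emergency drill 93 days ago vs limit 90 → not met
4. staff background re-check 33 days ago vs limit 30 → not met
5. staff certified in pediatric first aid 0 < 2 → not met
6. lead-paint assessment 198 days ago vs limit 180 → not met
7. general liability coverage $1,800,000 < $1,825,000 → not met
8. abuse-and-molestation coverage $950,000 < $975,000 → not met
9. water-quality test 248 days ago vs limit 180 → not met
Not met: 1, 3, 4, 5, 6, 7, 8, 9

1, 3, 4, 5, 6, 7, 8, 9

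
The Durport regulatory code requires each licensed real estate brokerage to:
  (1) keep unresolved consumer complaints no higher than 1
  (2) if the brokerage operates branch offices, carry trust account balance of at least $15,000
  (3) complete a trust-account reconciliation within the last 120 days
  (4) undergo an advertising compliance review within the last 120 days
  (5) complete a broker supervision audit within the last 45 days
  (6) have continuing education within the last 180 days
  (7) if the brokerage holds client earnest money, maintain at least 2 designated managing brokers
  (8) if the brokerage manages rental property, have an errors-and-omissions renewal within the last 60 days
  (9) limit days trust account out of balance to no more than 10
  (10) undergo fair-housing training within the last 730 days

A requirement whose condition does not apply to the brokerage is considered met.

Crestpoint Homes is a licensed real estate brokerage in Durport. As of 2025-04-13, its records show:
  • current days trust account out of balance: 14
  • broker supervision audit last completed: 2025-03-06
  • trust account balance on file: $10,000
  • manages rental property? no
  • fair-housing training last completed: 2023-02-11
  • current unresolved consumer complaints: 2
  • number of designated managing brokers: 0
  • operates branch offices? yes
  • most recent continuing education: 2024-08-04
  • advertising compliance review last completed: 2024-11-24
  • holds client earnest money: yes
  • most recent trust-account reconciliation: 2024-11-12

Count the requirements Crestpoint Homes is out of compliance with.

8

1. unresolved consumer complaints 2 > 1 → not met
2. condition 'operates branch offices' holds; trust account balance $10,000 < $15,000 → not met
3. trust-account reconciliation 152 days ago vs limit 120 → not met
4. advertising compliance review 140 days ago vs limit 120 → not met
5. broker supervision audit 38 days ago vs limit 45 → met
6. continuing education 252 days ago vs limit 180 → not met
7. condition 'holds client earnest money' holds; designated managing brokers 0 < 2 → not met
8. condition 'manages rental property' does not hold → requirement n/a → met
9. days trust account out of balance 14 > 10 → not met
10. fair-housing training 792 days ago vs limit 730 → not met
Not met: 8 of 10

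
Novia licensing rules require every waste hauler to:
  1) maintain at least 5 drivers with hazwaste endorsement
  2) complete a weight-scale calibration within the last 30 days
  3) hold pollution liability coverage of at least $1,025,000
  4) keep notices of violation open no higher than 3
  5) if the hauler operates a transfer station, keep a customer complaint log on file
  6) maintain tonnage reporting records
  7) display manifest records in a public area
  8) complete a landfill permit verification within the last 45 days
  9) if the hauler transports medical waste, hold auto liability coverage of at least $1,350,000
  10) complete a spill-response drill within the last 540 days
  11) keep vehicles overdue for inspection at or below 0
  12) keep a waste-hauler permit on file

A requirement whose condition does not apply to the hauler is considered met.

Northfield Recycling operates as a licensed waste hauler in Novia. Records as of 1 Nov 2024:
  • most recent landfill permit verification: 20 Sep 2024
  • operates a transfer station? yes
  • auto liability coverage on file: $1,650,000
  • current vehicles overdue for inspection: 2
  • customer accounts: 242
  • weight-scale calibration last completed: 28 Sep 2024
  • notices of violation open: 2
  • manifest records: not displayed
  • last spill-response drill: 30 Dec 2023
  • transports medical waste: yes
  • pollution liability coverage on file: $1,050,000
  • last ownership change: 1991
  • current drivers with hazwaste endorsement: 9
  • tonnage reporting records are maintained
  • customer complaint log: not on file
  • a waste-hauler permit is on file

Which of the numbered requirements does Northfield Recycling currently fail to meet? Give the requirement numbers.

1. drivers with hazwaste endorsement 9 ≥ 5 → met
2. weight-scale calibration 34 days ago vs limit 30 → not met
3. pollution liability coverage $1,050,000 ≥ $1,025,000 → met
4. notices of violation open 2 ≤ 3 → met
5. condition 'operates a transfer station' holds; customer complaint log absent → not met
6. tonnage reporting records present → met
7. manifest records absent → not met
8. landfill permit verification 42 days ago vs limit 45 → met
9. condition 'transports medical waste' holds; auto liability coverage $1,650,000 ≥ $1,350,000 → met
10. spill-response drill 307 days ago vs limit 540 → met
11. vehicles overdue for inspection 2 > 0 → not met
12. waste-hauler permit present → met
Not met: 2, 5, 7, 11

2, 5, 7, 11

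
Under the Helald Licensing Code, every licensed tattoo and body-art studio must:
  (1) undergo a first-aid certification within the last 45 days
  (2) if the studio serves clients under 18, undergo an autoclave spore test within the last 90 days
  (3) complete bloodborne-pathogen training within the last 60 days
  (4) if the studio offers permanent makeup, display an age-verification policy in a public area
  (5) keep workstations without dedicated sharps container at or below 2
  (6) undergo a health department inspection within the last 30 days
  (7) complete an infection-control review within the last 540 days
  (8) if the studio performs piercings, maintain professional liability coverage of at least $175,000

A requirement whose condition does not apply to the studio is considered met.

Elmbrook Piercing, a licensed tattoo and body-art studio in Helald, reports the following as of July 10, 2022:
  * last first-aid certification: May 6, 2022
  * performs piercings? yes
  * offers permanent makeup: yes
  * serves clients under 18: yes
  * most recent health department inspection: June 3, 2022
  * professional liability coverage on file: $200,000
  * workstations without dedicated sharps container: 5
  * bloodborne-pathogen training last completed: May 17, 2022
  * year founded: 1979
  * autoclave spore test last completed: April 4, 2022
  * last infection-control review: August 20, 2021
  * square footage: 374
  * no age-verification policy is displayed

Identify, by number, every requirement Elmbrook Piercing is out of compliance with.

1. first-aid certification 65 days ago vs limit 45 → not met
2. condition 'serves clients under 18' holds; autoclave spore test 97 days ago vs limit 90 → not met
3. bloodborne-pathogen training 54 days ago vs limit 60 → met
4. condition 'offers permanent makeup' holds; age-verification policy absent → not met
5. workstations without dedicated sharps container 5 > 2 → not met
6. health department inspection 37 days ago vs limit 30 → not met
7. infection-control review 324 days ago vs limit 540 → met
8. condition 'performs piercings' holds; professional liability coverage $200,000 ≥ $175,000 → met
Not met: 1, 2, 4, 5, 6

1, 2, 4, 5, 6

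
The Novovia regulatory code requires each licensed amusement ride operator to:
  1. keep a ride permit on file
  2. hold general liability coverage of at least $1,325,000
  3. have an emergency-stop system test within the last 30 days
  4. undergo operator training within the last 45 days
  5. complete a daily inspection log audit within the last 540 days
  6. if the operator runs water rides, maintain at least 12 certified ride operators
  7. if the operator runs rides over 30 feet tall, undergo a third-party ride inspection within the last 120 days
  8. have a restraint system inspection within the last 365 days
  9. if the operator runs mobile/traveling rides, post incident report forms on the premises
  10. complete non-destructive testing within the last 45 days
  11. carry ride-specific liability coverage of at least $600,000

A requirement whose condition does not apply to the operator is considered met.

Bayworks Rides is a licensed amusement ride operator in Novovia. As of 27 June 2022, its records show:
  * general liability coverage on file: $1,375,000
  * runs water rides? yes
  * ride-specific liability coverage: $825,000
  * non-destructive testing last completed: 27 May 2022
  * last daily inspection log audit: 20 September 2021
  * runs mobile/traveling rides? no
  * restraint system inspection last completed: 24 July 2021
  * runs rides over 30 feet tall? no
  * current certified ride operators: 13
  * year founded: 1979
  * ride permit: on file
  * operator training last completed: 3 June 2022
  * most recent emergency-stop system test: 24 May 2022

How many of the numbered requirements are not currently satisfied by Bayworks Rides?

1

1. ride permit present → met
2. general liability coverage $1,375,000 ≥ $1,325,000 → met
3. emergency-stop system test 34 days ago vs limit 30 → not met
4. operator training 24 days ago vs limit 45 → met
5. daily inspection log audit 280 days ago vs limit 540 → met
6. condition 'runs water rides' holds; certified ride operators 13 ≥ 12 → met
7. condition 'runs rides over 30 feet tall' does not hold → requirement n/a → met
8. restraint system inspection 338 days ago vs limit 365 → met
9. condition 'runs mobile/traveling rides' does not hold → requirement n/a → met
10. non-destructive testing 31 days ago vs limit 45 → met
11. ride-specific liability coverage $825,000 ≥ $600,000 → met
Not met: 1 of 11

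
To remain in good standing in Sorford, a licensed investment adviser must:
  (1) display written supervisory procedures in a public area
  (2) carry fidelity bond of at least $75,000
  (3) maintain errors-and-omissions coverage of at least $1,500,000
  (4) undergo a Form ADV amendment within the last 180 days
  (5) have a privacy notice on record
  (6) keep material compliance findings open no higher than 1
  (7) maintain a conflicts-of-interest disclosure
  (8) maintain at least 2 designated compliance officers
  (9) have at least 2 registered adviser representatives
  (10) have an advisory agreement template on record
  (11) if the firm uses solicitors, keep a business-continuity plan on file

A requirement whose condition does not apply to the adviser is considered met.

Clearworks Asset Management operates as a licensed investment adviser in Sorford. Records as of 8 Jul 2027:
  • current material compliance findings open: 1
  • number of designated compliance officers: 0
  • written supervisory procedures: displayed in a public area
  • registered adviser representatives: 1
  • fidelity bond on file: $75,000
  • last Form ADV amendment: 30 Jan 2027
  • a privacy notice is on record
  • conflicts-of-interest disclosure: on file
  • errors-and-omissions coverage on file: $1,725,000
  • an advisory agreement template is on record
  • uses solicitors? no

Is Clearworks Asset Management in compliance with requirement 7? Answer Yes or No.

7. conflicts-of-interest disclosure present → met

Yes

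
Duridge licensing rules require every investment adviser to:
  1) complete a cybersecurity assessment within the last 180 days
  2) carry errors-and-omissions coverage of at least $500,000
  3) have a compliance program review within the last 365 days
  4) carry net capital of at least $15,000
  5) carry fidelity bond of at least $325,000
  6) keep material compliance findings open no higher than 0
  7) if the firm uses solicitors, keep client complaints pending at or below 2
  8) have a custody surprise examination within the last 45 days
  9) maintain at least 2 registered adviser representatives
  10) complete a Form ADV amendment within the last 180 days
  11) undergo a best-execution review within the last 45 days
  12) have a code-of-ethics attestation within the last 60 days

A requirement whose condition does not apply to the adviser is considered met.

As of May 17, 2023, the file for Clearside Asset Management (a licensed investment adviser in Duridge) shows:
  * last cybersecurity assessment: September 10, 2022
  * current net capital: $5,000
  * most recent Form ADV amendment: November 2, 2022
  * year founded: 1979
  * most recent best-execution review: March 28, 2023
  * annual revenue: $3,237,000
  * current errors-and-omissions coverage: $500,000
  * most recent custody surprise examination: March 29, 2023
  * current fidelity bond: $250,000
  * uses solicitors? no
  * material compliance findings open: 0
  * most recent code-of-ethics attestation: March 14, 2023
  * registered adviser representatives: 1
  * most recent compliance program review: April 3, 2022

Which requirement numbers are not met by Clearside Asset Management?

1, 3, 4, 5, 8, 9, 10, 11, 12

1. cybersecurity assessment 249 days ago vs limit 180 → not met
2. errors-and-omissions coverage $500,000 ≥ $500,000 → met
3. compliance program review 409 days ago vs limit 365 → not met
4. net capital $5,000 < $15,000 → not met
5. fidelity bond $250,000 < $325,000 → not met
6. material compliance findings open 0 ≤ 0 → met
7. condition 'uses solicitors' does not hold → requirement n/a → met
8. custody surprise examination 49 days ago vs limit 45 → not met
9. registered adviser representatives 1 < 2 → not met
10. Form ADV amendment 196 days ago vs limit 180 → not met
11. best-execution review 50 days ago vs limit 45 → not met
12. code-of-ethics attestation 64 days ago vs limit 60 → not met
Not met: 1, 3, 4, 5, 8, 9, 10, 11, 12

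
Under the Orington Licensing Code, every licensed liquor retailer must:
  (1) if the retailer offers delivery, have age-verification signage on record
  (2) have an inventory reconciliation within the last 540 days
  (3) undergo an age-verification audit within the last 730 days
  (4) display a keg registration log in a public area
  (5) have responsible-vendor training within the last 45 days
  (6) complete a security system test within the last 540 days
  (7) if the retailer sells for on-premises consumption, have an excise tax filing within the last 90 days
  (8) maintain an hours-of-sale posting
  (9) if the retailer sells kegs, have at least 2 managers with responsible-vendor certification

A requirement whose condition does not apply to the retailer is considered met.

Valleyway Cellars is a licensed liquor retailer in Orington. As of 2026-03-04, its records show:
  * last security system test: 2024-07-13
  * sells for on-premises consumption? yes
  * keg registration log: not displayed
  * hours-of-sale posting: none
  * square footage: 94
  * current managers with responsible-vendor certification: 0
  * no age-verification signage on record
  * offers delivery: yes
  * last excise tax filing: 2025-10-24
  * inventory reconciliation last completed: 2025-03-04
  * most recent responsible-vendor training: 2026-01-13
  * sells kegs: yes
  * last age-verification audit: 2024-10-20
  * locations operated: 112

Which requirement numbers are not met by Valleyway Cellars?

1, 4, 5, 6, 7, 8, 9

1. condition 'offers delivery' holds; age-verification signage absent → not met
2. inventory reconciliation 365 days ago vs limit 540 → met
3. age-verification audit 500 days ago vs limit 730 → met
4. keg registration log absent → not met
5. responsible-vendor training 50 days ago vs limit 45 → not met
6. security system test 599 days ago vs limit 540 → not met
7. condition 'sells for on-premises consumption' holds; excise tax filing 131 days ago vs limit 90 → not met
8. hours-of-sale posting absent → not met
9. condition 'sells kegs' holds; managers with responsible-vendor certification 0 < 2 → not met
Not met: 1, 4, 5, 6, 7, 8, 9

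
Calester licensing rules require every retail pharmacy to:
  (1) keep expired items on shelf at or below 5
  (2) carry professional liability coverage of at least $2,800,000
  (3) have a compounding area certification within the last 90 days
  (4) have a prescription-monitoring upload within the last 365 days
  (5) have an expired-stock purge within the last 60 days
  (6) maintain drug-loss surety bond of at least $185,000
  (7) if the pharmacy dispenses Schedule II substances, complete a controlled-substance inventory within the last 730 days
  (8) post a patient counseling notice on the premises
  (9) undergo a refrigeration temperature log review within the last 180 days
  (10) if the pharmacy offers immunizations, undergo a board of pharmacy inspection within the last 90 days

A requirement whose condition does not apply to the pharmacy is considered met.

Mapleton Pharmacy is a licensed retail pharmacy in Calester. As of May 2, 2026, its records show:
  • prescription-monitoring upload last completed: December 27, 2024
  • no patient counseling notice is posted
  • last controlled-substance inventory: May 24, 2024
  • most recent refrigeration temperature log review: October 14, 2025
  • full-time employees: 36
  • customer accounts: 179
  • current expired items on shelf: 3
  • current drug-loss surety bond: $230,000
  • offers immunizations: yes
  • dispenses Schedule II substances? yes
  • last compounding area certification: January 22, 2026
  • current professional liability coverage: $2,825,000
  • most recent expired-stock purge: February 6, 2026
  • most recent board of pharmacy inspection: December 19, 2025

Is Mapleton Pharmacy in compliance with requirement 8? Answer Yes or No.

No

8. patient counseling notice absent → not met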